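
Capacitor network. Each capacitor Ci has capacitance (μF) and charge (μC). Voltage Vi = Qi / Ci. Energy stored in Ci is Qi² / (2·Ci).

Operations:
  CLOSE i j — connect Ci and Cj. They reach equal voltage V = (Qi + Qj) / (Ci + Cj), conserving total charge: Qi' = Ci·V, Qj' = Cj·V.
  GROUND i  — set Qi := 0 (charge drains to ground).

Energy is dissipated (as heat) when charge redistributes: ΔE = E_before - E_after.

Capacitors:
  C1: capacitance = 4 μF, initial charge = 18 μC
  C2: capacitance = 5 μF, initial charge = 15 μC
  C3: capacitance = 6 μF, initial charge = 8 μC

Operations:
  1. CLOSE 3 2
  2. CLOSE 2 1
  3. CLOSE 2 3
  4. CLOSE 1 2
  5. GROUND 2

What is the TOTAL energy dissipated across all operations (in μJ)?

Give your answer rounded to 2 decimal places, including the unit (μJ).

Answer: 32.30 μJ

Derivation:
Initial: C1(4μF, Q=18μC, V=4.50V), C2(5μF, Q=15μC, V=3.00V), C3(6μF, Q=8μC, V=1.33V)
Op 1: CLOSE 3-2: Q_total=23.00, C_total=11.00, V=2.09; Q3=12.55, Q2=10.45; dissipated=3.788
Op 2: CLOSE 2-1: Q_total=28.45, C_total=9.00, V=3.16; Q2=15.81, Q1=12.65; dissipated=6.449
Op 3: CLOSE 2-3: Q_total=28.35, C_total=11.00, V=2.58; Q2=12.89, Q3=15.47; dissipated=1.563
Op 4: CLOSE 1-2: Q_total=25.53, C_total=9.00, V=2.84; Q1=11.35, Q2=14.19; dissipated=0.379
Op 5: GROUND 2: Q2=0; energy lost=20.124
Total dissipated: 32.302 μJ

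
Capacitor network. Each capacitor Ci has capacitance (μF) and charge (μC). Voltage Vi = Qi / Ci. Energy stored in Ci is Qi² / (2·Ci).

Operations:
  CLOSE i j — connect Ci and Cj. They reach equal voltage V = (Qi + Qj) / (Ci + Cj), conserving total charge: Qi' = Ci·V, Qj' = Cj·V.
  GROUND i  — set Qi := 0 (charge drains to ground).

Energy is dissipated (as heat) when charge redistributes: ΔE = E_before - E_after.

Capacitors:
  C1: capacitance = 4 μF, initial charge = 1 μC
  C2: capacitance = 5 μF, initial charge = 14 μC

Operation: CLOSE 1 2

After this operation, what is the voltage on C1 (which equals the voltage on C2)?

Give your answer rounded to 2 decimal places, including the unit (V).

Answer: 1.67 V

Derivation:
Initial: C1(4μF, Q=1μC, V=0.25V), C2(5μF, Q=14μC, V=2.80V)
Op 1: CLOSE 1-2: Q_total=15.00, C_total=9.00, V=1.67; Q1=6.67, Q2=8.33; dissipated=7.225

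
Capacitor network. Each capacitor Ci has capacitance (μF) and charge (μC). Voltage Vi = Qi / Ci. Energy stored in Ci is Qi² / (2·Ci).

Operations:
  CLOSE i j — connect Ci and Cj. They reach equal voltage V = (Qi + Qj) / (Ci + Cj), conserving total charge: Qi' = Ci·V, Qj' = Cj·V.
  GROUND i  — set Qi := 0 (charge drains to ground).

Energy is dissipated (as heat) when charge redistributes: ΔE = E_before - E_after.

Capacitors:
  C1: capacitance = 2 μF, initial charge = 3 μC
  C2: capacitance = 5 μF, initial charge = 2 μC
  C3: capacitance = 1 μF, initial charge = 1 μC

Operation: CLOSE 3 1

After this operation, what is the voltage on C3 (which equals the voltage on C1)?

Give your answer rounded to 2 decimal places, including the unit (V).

Answer: 1.33 V

Derivation:
Initial: C1(2μF, Q=3μC, V=1.50V), C2(5μF, Q=2μC, V=0.40V), C3(1μF, Q=1μC, V=1.00V)
Op 1: CLOSE 3-1: Q_total=4.00, C_total=3.00, V=1.33; Q3=1.33, Q1=2.67; dissipated=0.083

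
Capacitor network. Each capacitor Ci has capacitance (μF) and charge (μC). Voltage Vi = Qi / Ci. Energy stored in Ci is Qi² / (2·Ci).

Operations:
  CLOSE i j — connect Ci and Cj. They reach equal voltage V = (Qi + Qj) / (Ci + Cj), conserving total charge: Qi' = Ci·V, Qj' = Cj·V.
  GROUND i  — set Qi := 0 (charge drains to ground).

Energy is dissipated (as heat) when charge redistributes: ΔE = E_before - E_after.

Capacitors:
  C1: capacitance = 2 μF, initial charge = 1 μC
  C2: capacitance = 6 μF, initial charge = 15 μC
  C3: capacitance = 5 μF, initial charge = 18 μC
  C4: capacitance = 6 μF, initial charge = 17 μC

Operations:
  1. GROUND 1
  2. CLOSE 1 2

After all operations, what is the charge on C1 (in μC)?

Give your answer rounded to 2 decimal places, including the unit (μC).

Initial: C1(2μF, Q=1μC, V=0.50V), C2(6μF, Q=15μC, V=2.50V), C3(5μF, Q=18μC, V=3.60V), C4(6μF, Q=17μC, V=2.83V)
Op 1: GROUND 1: Q1=0; energy lost=0.250
Op 2: CLOSE 1-2: Q_total=15.00, C_total=8.00, V=1.88; Q1=3.75, Q2=11.25; dissipated=4.688
Final charges: Q1=3.75, Q2=11.25, Q3=18.00, Q4=17.00

Answer: 3.75 μC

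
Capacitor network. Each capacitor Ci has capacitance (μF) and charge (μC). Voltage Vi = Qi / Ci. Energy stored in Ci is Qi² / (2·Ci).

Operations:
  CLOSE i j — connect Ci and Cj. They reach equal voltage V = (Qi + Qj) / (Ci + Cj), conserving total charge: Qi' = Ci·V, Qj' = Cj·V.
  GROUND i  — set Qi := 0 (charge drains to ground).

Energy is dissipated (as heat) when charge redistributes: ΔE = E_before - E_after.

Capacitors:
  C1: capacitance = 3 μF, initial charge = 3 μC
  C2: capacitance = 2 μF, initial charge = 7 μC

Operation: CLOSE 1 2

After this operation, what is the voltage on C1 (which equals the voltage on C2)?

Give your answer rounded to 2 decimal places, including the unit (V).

Initial: C1(3μF, Q=3μC, V=1.00V), C2(2μF, Q=7μC, V=3.50V)
Op 1: CLOSE 1-2: Q_total=10.00, C_total=5.00, V=2.00; Q1=6.00, Q2=4.00; dissipated=3.750

Answer: 2.00 V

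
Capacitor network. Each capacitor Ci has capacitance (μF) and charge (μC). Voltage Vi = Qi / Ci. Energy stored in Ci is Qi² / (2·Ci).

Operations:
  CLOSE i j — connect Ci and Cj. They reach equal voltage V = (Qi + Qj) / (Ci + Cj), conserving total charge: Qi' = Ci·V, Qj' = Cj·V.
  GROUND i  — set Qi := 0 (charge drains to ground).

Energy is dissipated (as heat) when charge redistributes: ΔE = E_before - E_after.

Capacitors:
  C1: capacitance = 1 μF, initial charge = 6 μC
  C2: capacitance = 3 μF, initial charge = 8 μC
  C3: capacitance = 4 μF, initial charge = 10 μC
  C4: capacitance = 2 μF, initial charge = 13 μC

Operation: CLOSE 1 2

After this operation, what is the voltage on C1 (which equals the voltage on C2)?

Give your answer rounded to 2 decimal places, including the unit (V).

Initial: C1(1μF, Q=6μC, V=6.00V), C2(3μF, Q=8μC, V=2.67V), C3(4μF, Q=10μC, V=2.50V), C4(2μF, Q=13μC, V=6.50V)
Op 1: CLOSE 1-2: Q_total=14.00, C_total=4.00, V=3.50; Q1=3.50, Q2=10.50; dissipated=4.167

Answer: 3.50 V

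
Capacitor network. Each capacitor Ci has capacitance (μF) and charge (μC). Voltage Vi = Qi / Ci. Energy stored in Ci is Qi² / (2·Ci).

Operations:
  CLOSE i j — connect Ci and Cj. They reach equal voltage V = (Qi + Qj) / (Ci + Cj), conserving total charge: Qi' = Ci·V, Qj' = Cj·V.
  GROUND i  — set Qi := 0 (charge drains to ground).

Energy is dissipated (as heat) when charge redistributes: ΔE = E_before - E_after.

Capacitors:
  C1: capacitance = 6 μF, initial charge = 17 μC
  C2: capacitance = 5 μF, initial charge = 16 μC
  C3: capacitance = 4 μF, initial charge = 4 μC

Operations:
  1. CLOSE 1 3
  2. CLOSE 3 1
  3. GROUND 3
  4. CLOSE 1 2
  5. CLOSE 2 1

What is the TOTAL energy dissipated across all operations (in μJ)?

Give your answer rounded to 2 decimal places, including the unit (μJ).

Answer: 14.50 μJ

Derivation:
Initial: C1(6μF, Q=17μC, V=2.83V), C2(5μF, Q=16μC, V=3.20V), C3(4μF, Q=4μC, V=1.00V)
Op 1: CLOSE 1-3: Q_total=21.00, C_total=10.00, V=2.10; Q1=12.60, Q3=8.40; dissipated=4.033
Op 2: CLOSE 3-1: Q_total=21.00, C_total=10.00, V=2.10; Q3=8.40, Q1=12.60; dissipated=0.000
Op 3: GROUND 3: Q3=0; energy lost=8.820
Op 4: CLOSE 1-2: Q_total=28.60, C_total=11.00, V=2.60; Q1=15.60, Q2=13.00; dissipated=1.650
Op 5: CLOSE 2-1: Q_total=28.60, C_total=11.00, V=2.60; Q2=13.00, Q1=15.60; dissipated=0.000
Total dissipated: 14.503 μJ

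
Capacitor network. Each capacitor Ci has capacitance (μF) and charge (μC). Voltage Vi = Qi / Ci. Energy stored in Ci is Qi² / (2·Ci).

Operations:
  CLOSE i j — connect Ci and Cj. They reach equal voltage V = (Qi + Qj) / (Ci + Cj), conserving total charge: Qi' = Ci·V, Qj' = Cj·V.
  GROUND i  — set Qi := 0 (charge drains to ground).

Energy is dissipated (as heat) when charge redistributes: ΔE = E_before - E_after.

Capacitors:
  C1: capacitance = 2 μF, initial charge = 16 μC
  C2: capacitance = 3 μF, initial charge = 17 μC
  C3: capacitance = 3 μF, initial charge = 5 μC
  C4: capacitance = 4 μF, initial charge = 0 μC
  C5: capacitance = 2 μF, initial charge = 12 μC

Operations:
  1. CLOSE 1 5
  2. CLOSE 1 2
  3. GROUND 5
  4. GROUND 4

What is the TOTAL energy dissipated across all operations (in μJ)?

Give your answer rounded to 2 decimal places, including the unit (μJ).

Answer: 52.07 μJ

Derivation:
Initial: C1(2μF, Q=16μC, V=8.00V), C2(3μF, Q=17μC, V=5.67V), C3(3μF, Q=5μC, V=1.67V), C4(4μF, Q=0μC, V=0.00V), C5(2μF, Q=12μC, V=6.00V)
Op 1: CLOSE 1-5: Q_total=28.00, C_total=4.00, V=7.00; Q1=14.00, Q5=14.00; dissipated=2.000
Op 2: CLOSE 1-2: Q_total=31.00, C_total=5.00, V=6.20; Q1=12.40, Q2=18.60; dissipated=1.067
Op 3: GROUND 5: Q5=0; energy lost=49.000
Op 4: GROUND 4: Q4=0; energy lost=0.000
Total dissipated: 52.067 μJ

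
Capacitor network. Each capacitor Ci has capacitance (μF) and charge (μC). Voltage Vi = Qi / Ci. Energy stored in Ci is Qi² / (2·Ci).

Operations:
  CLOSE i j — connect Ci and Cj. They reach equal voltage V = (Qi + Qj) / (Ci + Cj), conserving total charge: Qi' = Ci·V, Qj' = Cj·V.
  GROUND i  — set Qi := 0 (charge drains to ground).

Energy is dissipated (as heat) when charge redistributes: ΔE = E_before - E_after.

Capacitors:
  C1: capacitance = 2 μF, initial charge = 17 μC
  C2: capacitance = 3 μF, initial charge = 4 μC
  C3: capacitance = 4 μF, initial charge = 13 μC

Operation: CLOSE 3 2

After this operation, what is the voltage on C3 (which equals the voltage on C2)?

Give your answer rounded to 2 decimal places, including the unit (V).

Initial: C1(2μF, Q=17μC, V=8.50V), C2(3μF, Q=4μC, V=1.33V), C3(4μF, Q=13μC, V=3.25V)
Op 1: CLOSE 3-2: Q_total=17.00, C_total=7.00, V=2.43; Q3=9.71, Q2=7.29; dissipated=3.149

Answer: 2.43 V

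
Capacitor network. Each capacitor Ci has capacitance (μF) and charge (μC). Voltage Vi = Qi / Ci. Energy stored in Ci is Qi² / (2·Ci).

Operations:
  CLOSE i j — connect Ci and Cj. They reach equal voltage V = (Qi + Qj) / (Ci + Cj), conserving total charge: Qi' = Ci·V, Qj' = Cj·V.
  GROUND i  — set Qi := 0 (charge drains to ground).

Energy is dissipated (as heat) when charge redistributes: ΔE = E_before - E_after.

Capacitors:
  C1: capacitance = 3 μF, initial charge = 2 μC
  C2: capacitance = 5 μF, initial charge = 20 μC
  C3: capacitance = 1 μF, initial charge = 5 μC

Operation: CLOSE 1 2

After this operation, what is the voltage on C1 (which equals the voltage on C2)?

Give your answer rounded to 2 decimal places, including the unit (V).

Initial: C1(3μF, Q=2μC, V=0.67V), C2(5μF, Q=20μC, V=4.00V), C3(1μF, Q=5μC, V=5.00V)
Op 1: CLOSE 1-2: Q_total=22.00, C_total=8.00, V=2.75; Q1=8.25, Q2=13.75; dissipated=10.417

Answer: 2.75 V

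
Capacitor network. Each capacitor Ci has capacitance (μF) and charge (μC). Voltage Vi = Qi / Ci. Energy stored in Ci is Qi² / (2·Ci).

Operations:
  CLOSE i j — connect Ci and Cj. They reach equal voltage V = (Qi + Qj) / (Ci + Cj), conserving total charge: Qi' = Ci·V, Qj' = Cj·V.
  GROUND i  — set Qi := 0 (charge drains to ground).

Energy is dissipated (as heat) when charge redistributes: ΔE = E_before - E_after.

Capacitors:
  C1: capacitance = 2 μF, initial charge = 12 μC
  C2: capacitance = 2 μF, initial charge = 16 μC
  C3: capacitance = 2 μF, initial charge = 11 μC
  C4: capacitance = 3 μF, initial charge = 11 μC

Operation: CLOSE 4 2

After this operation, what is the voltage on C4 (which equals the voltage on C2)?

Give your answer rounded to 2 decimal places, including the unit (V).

Initial: C1(2μF, Q=12μC, V=6.00V), C2(2μF, Q=16μC, V=8.00V), C3(2μF, Q=11μC, V=5.50V), C4(3μF, Q=11μC, V=3.67V)
Op 1: CLOSE 4-2: Q_total=27.00, C_total=5.00, V=5.40; Q4=16.20, Q2=10.80; dissipated=11.267

Answer: 5.40 V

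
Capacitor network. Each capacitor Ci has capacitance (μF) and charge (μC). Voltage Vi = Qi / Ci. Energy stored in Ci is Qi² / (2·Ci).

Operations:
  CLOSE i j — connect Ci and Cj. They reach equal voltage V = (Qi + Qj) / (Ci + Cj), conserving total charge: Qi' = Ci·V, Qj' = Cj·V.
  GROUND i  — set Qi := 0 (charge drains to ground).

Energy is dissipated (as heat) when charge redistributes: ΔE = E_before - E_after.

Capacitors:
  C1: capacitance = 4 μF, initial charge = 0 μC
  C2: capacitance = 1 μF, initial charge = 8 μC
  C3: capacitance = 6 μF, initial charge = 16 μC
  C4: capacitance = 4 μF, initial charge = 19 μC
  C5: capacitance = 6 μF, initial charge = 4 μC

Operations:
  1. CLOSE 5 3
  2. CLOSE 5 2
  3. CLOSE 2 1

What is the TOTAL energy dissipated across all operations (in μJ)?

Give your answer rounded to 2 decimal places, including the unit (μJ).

Answer: 25.84 μJ

Derivation:
Initial: C1(4μF, Q=0μC, V=0.00V), C2(1μF, Q=8μC, V=8.00V), C3(6μF, Q=16μC, V=2.67V), C4(4μF, Q=19μC, V=4.75V), C5(6μF, Q=4μC, V=0.67V)
Op 1: CLOSE 5-3: Q_total=20.00, C_total=12.00, V=1.67; Q5=10.00, Q3=10.00; dissipated=6.000
Op 2: CLOSE 5-2: Q_total=18.00, C_total=7.00, V=2.57; Q5=15.43, Q2=2.57; dissipated=17.190
Op 3: CLOSE 2-1: Q_total=2.57, C_total=5.00, V=0.51; Q2=0.51, Q1=2.06; dissipated=2.645
Total dissipated: 25.835 μJ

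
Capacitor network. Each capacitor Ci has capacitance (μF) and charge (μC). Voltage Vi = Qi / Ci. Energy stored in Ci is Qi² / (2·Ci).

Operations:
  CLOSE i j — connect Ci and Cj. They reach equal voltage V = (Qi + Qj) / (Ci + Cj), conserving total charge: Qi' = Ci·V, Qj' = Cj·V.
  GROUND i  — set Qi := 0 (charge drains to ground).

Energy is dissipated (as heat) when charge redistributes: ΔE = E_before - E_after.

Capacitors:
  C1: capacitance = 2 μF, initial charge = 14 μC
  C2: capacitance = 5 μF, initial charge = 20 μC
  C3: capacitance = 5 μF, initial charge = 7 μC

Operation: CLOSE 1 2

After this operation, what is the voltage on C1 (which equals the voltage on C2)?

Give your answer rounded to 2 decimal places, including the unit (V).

Initial: C1(2μF, Q=14μC, V=7.00V), C2(5μF, Q=20μC, V=4.00V), C3(5μF, Q=7μC, V=1.40V)
Op 1: CLOSE 1-2: Q_total=34.00, C_total=7.00, V=4.86; Q1=9.71, Q2=24.29; dissipated=6.429

Answer: 4.86 V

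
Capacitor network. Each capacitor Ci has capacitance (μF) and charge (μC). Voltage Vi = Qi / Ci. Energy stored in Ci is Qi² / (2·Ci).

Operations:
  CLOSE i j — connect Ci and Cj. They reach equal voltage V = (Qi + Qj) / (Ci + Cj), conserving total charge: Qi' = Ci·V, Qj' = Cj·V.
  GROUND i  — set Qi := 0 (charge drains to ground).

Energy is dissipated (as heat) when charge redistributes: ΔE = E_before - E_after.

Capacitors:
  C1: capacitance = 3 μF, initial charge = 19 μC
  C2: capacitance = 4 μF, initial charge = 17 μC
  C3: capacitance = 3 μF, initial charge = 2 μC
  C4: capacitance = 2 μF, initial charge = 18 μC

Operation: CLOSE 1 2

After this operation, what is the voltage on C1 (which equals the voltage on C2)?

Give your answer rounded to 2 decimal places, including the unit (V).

Answer: 5.14 V

Derivation:
Initial: C1(3μF, Q=19μC, V=6.33V), C2(4μF, Q=17μC, V=4.25V), C3(3μF, Q=2μC, V=0.67V), C4(2μF, Q=18μC, V=9.00V)
Op 1: CLOSE 1-2: Q_total=36.00, C_total=7.00, V=5.14; Q1=15.43, Q2=20.57; dissipated=3.720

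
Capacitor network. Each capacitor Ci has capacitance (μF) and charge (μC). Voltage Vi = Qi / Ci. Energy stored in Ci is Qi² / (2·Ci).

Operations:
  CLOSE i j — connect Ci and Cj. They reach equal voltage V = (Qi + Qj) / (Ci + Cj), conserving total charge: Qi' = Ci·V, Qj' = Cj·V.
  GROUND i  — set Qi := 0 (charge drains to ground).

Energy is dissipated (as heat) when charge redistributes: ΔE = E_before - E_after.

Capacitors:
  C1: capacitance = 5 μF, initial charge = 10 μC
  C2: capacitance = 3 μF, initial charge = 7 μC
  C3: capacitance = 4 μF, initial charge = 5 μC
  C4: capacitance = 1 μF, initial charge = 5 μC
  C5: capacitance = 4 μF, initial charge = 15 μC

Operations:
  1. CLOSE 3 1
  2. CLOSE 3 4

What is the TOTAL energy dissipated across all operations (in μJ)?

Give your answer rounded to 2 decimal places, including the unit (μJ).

Answer: 5.07 μJ

Derivation:
Initial: C1(5μF, Q=10μC, V=2.00V), C2(3μF, Q=7μC, V=2.33V), C3(4μF, Q=5μC, V=1.25V), C4(1μF, Q=5μC, V=5.00V), C5(4μF, Q=15μC, V=3.75V)
Op 1: CLOSE 3-1: Q_total=15.00, C_total=9.00, V=1.67; Q3=6.67, Q1=8.33; dissipated=0.625
Op 2: CLOSE 3-4: Q_total=11.67, C_total=5.00, V=2.33; Q3=9.33, Q4=2.33; dissipated=4.444
Total dissipated: 5.069 μJ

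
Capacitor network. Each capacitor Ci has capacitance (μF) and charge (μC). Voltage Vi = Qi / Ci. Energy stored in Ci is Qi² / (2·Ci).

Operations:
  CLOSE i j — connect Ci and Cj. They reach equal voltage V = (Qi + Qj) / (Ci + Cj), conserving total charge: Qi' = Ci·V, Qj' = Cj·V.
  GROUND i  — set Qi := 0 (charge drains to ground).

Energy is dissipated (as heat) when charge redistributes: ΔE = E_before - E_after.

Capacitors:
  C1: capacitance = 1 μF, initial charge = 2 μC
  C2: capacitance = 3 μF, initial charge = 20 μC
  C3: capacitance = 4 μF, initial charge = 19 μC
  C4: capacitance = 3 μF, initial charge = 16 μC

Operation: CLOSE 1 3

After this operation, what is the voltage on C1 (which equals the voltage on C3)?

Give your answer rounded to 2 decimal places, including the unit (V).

Initial: C1(1μF, Q=2μC, V=2.00V), C2(3μF, Q=20μC, V=6.67V), C3(4μF, Q=19μC, V=4.75V), C4(3μF, Q=16μC, V=5.33V)
Op 1: CLOSE 1-3: Q_total=21.00, C_total=5.00, V=4.20; Q1=4.20, Q3=16.80; dissipated=3.025

Answer: 4.20 V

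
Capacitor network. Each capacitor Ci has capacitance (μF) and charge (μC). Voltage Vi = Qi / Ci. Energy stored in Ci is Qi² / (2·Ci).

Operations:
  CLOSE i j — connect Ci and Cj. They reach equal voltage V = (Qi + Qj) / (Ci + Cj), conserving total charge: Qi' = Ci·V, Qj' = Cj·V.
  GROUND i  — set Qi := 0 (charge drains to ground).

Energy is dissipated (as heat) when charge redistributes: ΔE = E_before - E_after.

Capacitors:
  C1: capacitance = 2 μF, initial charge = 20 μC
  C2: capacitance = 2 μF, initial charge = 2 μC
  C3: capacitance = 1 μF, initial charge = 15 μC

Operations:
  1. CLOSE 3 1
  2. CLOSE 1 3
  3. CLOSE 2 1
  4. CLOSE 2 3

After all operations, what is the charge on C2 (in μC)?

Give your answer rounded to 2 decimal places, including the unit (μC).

Answer: 16.22 μC

Derivation:
Initial: C1(2μF, Q=20μC, V=10.00V), C2(2μF, Q=2μC, V=1.00V), C3(1μF, Q=15μC, V=15.00V)
Op 1: CLOSE 3-1: Q_total=35.00, C_total=3.00, V=11.67; Q3=11.67, Q1=23.33; dissipated=8.333
Op 2: CLOSE 1-3: Q_total=35.00, C_total=3.00, V=11.67; Q1=23.33, Q3=11.67; dissipated=0.000
Op 3: CLOSE 2-1: Q_total=25.33, C_total=4.00, V=6.33; Q2=12.67, Q1=12.67; dissipated=56.889
Op 4: CLOSE 2-3: Q_total=24.33, C_total=3.00, V=8.11; Q2=16.22, Q3=8.11; dissipated=9.481
Final charges: Q1=12.67, Q2=16.22, Q3=8.11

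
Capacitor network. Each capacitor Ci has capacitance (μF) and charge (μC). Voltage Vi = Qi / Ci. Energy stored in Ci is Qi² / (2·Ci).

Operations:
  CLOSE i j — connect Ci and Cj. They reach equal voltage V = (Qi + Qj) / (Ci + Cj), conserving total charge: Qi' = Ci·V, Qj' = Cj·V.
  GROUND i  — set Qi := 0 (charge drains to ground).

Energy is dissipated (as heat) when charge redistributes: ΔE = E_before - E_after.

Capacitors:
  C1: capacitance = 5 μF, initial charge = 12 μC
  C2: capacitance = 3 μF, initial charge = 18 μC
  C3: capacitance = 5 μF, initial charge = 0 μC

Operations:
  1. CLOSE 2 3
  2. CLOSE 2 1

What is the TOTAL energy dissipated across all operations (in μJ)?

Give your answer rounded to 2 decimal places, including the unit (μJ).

Initial: C1(5μF, Q=12μC, V=2.40V), C2(3μF, Q=18μC, V=6.00V), C3(5μF, Q=0μC, V=0.00V)
Op 1: CLOSE 2-3: Q_total=18.00, C_total=8.00, V=2.25; Q2=6.75, Q3=11.25; dissipated=33.750
Op 2: CLOSE 2-1: Q_total=18.75, C_total=8.00, V=2.34; Q2=7.03, Q1=11.72; dissipated=0.021
Total dissipated: 33.771 μJ

Answer: 33.77 μJ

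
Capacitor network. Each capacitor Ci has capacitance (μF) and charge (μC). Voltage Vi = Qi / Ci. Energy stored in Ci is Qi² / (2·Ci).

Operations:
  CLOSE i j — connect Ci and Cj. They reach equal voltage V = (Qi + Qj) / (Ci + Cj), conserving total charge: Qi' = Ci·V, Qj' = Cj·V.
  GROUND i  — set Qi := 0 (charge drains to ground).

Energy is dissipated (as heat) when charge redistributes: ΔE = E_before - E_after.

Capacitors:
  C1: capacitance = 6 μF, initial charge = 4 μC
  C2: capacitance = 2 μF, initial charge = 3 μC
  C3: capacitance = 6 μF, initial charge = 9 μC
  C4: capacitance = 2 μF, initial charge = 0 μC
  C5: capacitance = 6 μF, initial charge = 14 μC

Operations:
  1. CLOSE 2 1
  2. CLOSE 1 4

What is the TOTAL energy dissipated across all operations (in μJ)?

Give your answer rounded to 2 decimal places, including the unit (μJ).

Initial: C1(6μF, Q=4μC, V=0.67V), C2(2μF, Q=3μC, V=1.50V), C3(6μF, Q=9μC, V=1.50V), C4(2μF, Q=0μC, V=0.00V), C5(6μF, Q=14μC, V=2.33V)
Op 1: CLOSE 2-1: Q_total=7.00, C_total=8.00, V=0.88; Q2=1.75, Q1=5.25; dissipated=0.521
Op 2: CLOSE 1-4: Q_total=5.25, C_total=8.00, V=0.66; Q1=3.94, Q4=1.31; dissipated=0.574
Total dissipated: 1.095 μJ

Answer: 1.10 μJ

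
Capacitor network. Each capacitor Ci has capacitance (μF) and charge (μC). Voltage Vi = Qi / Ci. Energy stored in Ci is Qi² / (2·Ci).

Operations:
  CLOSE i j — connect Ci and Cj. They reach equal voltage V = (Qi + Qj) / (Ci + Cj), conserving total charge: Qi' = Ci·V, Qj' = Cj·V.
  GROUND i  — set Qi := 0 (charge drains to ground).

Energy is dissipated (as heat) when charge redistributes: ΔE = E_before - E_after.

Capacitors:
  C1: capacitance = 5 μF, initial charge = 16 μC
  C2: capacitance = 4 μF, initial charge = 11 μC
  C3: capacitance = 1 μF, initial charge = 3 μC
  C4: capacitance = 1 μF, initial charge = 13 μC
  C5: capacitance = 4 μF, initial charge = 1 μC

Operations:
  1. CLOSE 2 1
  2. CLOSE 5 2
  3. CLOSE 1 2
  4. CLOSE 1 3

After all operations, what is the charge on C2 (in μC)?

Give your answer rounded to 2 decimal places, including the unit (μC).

Answer: 9.56 μC

Derivation:
Initial: C1(5μF, Q=16μC, V=3.20V), C2(4μF, Q=11μC, V=2.75V), C3(1μF, Q=3μC, V=3.00V), C4(1μF, Q=13μC, V=13.00V), C5(4μF, Q=1μC, V=0.25V)
Op 1: CLOSE 2-1: Q_total=27.00, C_total=9.00, V=3.00; Q2=12.00, Q1=15.00; dissipated=0.225
Op 2: CLOSE 5-2: Q_total=13.00, C_total=8.00, V=1.62; Q5=6.50, Q2=6.50; dissipated=7.562
Op 3: CLOSE 1-2: Q_total=21.50, C_total=9.00, V=2.39; Q1=11.94, Q2=9.56; dissipated=2.101
Op 4: CLOSE 1-3: Q_total=14.94, C_total=6.00, V=2.49; Q1=12.45, Q3=2.49; dissipated=0.156
Final charges: Q1=12.45, Q2=9.56, Q3=2.49, Q4=13.00, Q5=6.50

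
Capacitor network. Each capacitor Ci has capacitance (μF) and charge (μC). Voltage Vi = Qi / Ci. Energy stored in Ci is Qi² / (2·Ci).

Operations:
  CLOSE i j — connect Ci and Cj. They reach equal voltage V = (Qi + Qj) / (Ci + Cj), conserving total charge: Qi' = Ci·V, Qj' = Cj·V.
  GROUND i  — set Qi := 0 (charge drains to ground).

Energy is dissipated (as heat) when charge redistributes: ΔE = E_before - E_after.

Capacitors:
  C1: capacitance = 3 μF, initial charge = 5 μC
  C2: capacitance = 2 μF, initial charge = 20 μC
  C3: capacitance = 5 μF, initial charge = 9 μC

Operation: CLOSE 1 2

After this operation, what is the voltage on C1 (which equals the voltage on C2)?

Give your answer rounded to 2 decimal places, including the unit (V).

Answer: 5.00 V

Derivation:
Initial: C1(3μF, Q=5μC, V=1.67V), C2(2μF, Q=20μC, V=10.00V), C3(5μF, Q=9μC, V=1.80V)
Op 1: CLOSE 1-2: Q_total=25.00, C_total=5.00, V=5.00; Q1=15.00, Q2=10.00; dissipated=41.667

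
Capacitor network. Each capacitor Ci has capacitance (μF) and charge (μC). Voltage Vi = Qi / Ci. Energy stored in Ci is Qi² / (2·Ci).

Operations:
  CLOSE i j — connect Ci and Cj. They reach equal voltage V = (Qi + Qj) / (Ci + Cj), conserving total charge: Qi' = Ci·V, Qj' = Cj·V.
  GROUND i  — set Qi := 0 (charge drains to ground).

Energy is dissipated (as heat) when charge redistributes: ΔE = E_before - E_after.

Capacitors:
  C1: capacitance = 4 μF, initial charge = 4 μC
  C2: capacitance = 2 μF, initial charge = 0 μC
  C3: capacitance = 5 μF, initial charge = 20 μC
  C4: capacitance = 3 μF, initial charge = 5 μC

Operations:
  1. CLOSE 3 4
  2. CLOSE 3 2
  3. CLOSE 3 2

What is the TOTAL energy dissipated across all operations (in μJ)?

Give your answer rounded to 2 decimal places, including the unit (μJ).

Answer: 12.08 μJ

Derivation:
Initial: C1(4μF, Q=4μC, V=1.00V), C2(2μF, Q=0μC, V=0.00V), C3(5μF, Q=20μC, V=4.00V), C4(3μF, Q=5μC, V=1.67V)
Op 1: CLOSE 3-4: Q_total=25.00, C_total=8.00, V=3.12; Q3=15.62, Q4=9.38; dissipated=5.104
Op 2: CLOSE 3-2: Q_total=15.62, C_total=7.00, V=2.23; Q3=11.16, Q2=4.46; dissipated=6.975
Op 3: CLOSE 3-2: Q_total=15.62, C_total=7.00, V=2.23; Q3=11.16, Q2=4.46; dissipated=0.000
Total dissipated: 12.080 μJ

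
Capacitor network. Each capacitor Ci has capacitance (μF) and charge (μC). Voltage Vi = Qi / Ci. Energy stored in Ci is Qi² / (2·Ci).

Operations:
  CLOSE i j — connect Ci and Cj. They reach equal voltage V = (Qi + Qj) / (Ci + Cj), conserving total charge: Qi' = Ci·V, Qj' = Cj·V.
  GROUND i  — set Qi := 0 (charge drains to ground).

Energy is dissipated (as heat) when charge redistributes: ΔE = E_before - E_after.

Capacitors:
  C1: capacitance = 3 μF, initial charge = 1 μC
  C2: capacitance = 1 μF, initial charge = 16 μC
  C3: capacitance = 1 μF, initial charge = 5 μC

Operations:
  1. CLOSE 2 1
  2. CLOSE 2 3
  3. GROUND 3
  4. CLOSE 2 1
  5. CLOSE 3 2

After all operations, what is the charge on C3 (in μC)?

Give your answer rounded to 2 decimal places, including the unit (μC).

Initial: C1(3μF, Q=1μC, V=0.33V), C2(1μF, Q=16μC, V=16.00V), C3(1μF, Q=5μC, V=5.00V)
Op 1: CLOSE 2-1: Q_total=17.00, C_total=4.00, V=4.25; Q2=4.25, Q1=12.75; dissipated=92.042
Op 2: CLOSE 2-3: Q_total=9.25, C_total=2.00, V=4.62; Q2=4.62, Q3=4.62; dissipated=0.141
Op 3: GROUND 3: Q3=0; energy lost=10.695
Op 4: CLOSE 2-1: Q_total=17.38, C_total=4.00, V=4.34; Q2=4.34, Q1=13.03; dissipated=0.053
Op 5: CLOSE 3-2: Q_total=4.34, C_total=2.00, V=2.17; Q3=2.17, Q2=2.17; dissipated=4.717
Final charges: Q1=13.03, Q2=2.17, Q3=2.17

Answer: 2.17 μC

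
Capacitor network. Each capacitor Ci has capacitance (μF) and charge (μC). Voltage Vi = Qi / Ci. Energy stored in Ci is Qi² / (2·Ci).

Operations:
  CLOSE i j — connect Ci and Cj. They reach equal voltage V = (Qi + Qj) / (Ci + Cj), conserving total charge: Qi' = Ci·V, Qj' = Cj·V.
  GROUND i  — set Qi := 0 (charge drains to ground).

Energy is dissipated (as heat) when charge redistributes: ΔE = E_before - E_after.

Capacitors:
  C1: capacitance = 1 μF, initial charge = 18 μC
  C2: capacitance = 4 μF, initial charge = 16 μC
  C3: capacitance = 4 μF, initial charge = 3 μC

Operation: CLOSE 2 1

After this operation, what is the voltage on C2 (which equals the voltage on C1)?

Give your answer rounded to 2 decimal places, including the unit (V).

Answer: 6.80 V

Derivation:
Initial: C1(1μF, Q=18μC, V=18.00V), C2(4μF, Q=16μC, V=4.00V), C3(4μF, Q=3μC, V=0.75V)
Op 1: CLOSE 2-1: Q_total=34.00, C_total=5.00, V=6.80; Q2=27.20, Q1=6.80; dissipated=78.400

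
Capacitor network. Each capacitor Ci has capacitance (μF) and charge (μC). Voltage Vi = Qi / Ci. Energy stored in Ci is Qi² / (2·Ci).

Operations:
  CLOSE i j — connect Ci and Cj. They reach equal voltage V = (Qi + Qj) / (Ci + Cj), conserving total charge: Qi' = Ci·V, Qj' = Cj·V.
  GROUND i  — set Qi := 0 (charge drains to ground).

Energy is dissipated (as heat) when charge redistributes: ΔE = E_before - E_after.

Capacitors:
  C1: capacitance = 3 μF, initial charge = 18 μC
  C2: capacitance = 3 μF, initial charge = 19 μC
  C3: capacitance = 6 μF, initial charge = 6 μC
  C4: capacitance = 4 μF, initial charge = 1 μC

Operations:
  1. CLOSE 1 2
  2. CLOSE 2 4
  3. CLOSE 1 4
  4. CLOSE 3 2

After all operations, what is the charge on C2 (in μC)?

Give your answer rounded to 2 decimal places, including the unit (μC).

Initial: C1(3μF, Q=18μC, V=6.00V), C2(3μF, Q=19μC, V=6.33V), C3(6μF, Q=6μC, V=1.00V), C4(4μF, Q=1μC, V=0.25V)
Op 1: CLOSE 1-2: Q_total=37.00, C_total=6.00, V=6.17; Q1=18.50, Q2=18.50; dissipated=0.083
Op 2: CLOSE 2-4: Q_total=19.50, C_total=7.00, V=2.79; Q2=8.36, Q4=11.14; dissipated=30.006
Op 3: CLOSE 1-4: Q_total=29.64, C_total=7.00, V=4.23; Q1=12.70, Q4=16.94; dissipated=9.798
Op 4: CLOSE 3-2: Q_total=14.36, C_total=9.00, V=1.60; Q3=9.57, Q2=4.79; dissipated=3.189
Final charges: Q1=12.70, Q2=4.79, Q3=9.57, Q4=16.94

Answer: 4.79 μC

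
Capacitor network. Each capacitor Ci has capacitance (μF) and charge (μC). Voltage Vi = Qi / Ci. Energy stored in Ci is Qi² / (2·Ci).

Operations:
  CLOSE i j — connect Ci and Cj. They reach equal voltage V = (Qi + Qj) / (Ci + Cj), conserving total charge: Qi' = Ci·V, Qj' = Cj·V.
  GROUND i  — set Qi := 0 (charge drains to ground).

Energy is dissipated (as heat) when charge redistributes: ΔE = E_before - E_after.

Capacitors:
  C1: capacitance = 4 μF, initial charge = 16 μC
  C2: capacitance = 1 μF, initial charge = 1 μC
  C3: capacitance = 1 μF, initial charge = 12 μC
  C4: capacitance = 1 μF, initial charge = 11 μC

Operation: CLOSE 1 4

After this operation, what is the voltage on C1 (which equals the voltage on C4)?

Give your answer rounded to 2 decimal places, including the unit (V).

Answer: 5.40 V

Derivation:
Initial: C1(4μF, Q=16μC, V=4.00V), C2(1μF, Q=1μC, V=1.00V), C3(1μF, Q=12μC, V=12.00V), C4(1μF, Q=11μC, V=11.00V)
Op 1: CLOSE 1-4: Q_total=27.00, C_total=5.00, V=5.40; Q1=21.60, Q4=5.40; dissipated=19.600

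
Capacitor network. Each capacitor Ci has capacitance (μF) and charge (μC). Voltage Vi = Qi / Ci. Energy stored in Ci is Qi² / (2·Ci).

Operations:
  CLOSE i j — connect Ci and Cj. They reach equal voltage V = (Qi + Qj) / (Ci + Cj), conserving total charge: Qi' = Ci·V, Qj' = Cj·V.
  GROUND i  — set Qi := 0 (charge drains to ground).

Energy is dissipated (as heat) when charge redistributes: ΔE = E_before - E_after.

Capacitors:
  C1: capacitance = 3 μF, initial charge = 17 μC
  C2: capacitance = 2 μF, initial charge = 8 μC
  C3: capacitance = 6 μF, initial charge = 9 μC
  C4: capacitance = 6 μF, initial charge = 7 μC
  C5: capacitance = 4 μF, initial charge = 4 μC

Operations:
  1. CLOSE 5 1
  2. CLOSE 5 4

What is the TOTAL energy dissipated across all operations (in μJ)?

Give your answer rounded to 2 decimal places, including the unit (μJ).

Answer: 22.70 μJ

Derivation:
Initial: C1(3μF, Q=17μC, V=5.67V), C2(2μF, Q=8μC, V=4.00V), C3(6μF, Q=9μC, V=1.50V), C4(6μF, Q=7μC, V=1.17V), C5(4μF, Q=4μC, V=1.00V)
Op 1: CLOSE 5-1: Q_total=21.00, C_total=7.00, V=3.00; Q5=12.00, Q1=9.00; dissipated=18.667
Op 2: CLOSE 5-4: Q_total=19.00, C_total=10.00, V=1.90; Q5=7.60, Q4=11.40; dissipated=4.033
Total dissipated: 22.700 μJ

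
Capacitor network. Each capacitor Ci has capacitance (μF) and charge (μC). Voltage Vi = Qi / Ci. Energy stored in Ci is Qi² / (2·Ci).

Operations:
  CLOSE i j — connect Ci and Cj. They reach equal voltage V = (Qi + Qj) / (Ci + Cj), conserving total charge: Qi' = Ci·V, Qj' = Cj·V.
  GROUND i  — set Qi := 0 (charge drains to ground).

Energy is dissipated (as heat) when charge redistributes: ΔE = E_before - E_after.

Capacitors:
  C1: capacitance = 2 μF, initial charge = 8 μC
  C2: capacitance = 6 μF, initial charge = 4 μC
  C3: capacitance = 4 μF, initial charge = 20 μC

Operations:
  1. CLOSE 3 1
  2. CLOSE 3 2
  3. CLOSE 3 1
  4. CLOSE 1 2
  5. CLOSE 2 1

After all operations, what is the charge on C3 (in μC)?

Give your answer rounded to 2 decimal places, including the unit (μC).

Answer: 12.27 μC

Derivation:
Initial: C1(2μF, Q=8μC, V=4.00V), C2(6μF, Q=4μC, V=0.67V), C3(4μF, Q=20μC, V=5.00V)
Op 1: CLOSE 3-1: Q_total=28.00, C_total=6.00, V=4.67; Q3=18.67, Q1=9.33; dissipated=0.667
Op 2: CLOSE 3-2: Q_total=22.67, C_total=10.00, V=2.27; Q3=9.07, Q2=13.60; dissipated=19.200
Op 3: CLOSE 3-1: Q_total=18.40, C_total=6.00, V=3.07; Q3=12.27, Q1=6.13; dissipated=3.840
Op 4: CLOSE 1-2: Q_total=19.73, C_total=8.00, V=2.47; Q1=4.93, Q2=14.80; dissipated=0.480
Op 5: CLOSE 2-1: Q_total=19.73, C_total=8.00, V=2.47; Q2=14.80, Q1=4.93; dissipated=0.000
Final charges: Q1=4.93, Q2=14.80, Q3=12.27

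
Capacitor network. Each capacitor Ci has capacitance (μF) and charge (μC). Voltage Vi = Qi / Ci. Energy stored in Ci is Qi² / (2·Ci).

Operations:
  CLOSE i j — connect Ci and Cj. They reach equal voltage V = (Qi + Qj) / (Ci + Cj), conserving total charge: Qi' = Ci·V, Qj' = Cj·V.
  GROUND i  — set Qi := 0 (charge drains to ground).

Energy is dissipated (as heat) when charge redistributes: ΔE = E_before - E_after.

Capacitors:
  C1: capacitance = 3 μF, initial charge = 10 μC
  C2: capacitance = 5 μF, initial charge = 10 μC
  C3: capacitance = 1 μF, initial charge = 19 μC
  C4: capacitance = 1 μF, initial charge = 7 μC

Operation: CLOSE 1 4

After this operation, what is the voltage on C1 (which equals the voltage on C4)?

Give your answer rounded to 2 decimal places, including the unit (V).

Initial: C1(3μF, Q=10μC, V=3.33V), C2(5μF, Q=10μC, V=2.00V), C3(1μF, Q=19μC, V=19.00V), C4(1μF, Q=7μC, V=7.00V)
Op 1: CLOSE 1-4: Q_total=17.00, C_total=4.00, V=4.25; Q1=12.75, Q4=4.25; dissipated=5.042

Answer: 4.25 V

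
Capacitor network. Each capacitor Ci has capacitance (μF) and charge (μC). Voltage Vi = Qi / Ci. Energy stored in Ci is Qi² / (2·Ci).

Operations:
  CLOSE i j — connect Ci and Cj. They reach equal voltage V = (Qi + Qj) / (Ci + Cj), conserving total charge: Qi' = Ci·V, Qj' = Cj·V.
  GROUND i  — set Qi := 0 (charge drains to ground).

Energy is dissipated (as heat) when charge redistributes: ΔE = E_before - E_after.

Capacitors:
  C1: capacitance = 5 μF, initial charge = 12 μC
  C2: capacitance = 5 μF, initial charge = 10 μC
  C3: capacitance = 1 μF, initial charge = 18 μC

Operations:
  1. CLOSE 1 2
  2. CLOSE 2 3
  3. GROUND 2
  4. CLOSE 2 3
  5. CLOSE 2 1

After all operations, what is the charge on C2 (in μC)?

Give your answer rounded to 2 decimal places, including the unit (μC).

Answer: 7.51 μC

Derivation:
Initial: C1(5μF, Q=12μC, V=2.40V), C2(5μF, Q=10μC, V=2.00V), C3(1μF, Q=18μC, V=18.00V)
Op 1: CLOSE 1-2: Q_total=22.00, C_total=10.00, V=2.20; Q1=11.00, Q2=11.00; dissipated=0.200
Op 2: CLOSE 2-3: Q_total=29.00, C_total=6.00, V=4.83; Q2=24.17, Q3=4.83; dissipated=104.017
Op 3: GROUND 2: Q2=0; energy lost=58.403
Op 4: CLOSE 2-3: Q_total=4.83, C_total=6.00, V=0.81; Q2=4.03, Q3=0.81; dissipated=9.734
Op 5: CLOSE 2-1: Q_total=15.03, C_total=10.00, V=1.50; Q2=7.51, Q1=7.51; dissipated=2.431
Final charges: Q1=7.51, Q2=7.51, Q3=0.81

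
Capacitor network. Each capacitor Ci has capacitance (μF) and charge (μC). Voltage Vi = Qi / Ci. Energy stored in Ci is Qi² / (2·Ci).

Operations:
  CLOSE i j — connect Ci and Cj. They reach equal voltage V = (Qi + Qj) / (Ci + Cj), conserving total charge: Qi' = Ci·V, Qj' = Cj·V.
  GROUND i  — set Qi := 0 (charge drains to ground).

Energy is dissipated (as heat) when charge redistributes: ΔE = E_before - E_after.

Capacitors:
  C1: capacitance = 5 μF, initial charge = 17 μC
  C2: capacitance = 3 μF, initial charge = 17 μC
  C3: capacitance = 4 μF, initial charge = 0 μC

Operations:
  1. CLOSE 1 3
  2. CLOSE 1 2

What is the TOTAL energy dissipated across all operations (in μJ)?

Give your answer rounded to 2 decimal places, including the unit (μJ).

Initial: C1(5μF, Q=17μC, V=3.40V), C2(3μF, Q=17μC, V=5.67V), C3(4μF, Q=0μC, V=0.00V)
Op 1: CLOSE 1-3: Q_total=17.00, C_total=9.00, V=1.89; Q1=9.44, Q3=7.56; dissipated=12.844
Op 2: CLOSE 1-2: Q_total=26.44, C_total=8.00, V=3.31; Q1=16.53, Q2=9.92; dissipated=13.380
Total dissipated: 26.224 μJ

Answer: 26.22 μJ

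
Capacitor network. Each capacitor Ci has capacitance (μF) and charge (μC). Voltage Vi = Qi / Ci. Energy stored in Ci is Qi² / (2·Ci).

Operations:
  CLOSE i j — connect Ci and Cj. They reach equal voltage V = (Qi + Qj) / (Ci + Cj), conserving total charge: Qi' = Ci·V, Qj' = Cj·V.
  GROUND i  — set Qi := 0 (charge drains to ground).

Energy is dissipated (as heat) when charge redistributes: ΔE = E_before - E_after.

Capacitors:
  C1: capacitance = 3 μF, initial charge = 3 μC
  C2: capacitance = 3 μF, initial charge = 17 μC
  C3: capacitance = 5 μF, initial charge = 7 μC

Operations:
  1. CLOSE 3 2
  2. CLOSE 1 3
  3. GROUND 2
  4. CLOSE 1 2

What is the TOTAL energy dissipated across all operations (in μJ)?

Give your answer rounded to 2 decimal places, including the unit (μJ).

Initial: C1(3μF, Q=3μC, V=1.00V), C2(3μF, Q=17μC, V=5.67V), C3(5μF, Q=7μC, V=1.40V)
Op 1: CLOSE 3-2: Q_total=24.00, C_total=8.00, V=3.00; Q3=15.00, Q2=9.00; dissipated=17.067
Op 2: CLOSE 1-3: Q_total=18.00, C_total=8.00, V=2.25; Q1=6.75, Q3=11.25; dissipated=3.750
Op 3: GROUND 2: Q2=0; energy lost=13.500
Op 4: CLOSE 1-2: Q_total=6.75, C_total=6.00, V=1.12; Q1=3.38, Q2=3.38; dissipated=3.797
Total dissipated: 38.114 μJ

Answer: 38.11 μJ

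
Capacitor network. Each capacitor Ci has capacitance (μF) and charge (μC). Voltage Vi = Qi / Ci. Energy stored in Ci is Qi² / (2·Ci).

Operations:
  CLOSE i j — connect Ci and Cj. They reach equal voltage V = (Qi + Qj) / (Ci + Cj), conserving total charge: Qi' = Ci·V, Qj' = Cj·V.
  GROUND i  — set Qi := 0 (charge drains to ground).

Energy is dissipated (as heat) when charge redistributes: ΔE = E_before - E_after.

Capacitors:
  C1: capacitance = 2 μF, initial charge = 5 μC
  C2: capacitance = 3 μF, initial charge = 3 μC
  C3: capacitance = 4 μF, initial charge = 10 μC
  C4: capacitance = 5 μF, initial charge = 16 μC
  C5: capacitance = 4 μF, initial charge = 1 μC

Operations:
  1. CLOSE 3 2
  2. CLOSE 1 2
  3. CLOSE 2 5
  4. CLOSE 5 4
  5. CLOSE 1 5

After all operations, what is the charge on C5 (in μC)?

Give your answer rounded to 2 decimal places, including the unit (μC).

Initial: C1(2μF, Q=5μC, V=2.50V), C2(3μF, Q=3μC, V=1.00V), C3(4μF, Q=10μC, V=2.50V), C4(5μF, Q=16μC, V=3.20V), C5(4μF, Q=1μC, V=0.25V)
Op 1: CLOSE 3-2: Q_total=13.00, C_total=7.00, V=1.86; Q3=7.43, Q2=5.57; dissipated=1.929
Op 2: CLOSE 1-2: Q_total=10.57, C_total=5.00, V=2.11; Q1=4.23, Q2=6.34; dissipated=0.248
Op 3: CLOSE 2-5: Q_total=7.34, C_total=7.00, V=1.05; Q2=3.15, Q5=4.20; dissipated=2.979
Op 4: CLOSE 5-4: Q_total=20.20, C_total=9.00, V=2.24; Q5=8.98, Q4=11.22; dissipated=5.141
Op 5: CLOSE 1-5: Q_total=13.20, C_total=6.00, V=2.20; Q1=4.40, Q5=8.80; dissipated=0.011
Final charges: Q1=4.40, Q2=3.15, Q3=7.43, Q4=11.22, Q5=8.80

Answer: 8.80 μC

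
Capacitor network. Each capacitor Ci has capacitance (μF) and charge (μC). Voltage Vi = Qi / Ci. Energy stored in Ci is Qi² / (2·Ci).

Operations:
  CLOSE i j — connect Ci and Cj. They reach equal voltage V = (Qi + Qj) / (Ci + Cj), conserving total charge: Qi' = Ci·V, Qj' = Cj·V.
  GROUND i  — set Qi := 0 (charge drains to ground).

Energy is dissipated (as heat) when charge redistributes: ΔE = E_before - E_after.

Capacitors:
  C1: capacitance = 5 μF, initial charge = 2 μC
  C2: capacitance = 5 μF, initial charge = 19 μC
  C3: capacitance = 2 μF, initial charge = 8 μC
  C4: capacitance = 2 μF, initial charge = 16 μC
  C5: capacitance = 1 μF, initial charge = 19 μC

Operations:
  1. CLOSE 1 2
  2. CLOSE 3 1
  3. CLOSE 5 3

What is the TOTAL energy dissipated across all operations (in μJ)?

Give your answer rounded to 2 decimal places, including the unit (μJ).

Initial: C1(5μF, Q=2μC, V=0.40V), C2(5μF, Q=19μC, V=3.80V), C3(2μF, Q=8μC, V=4.00V), C4(2μF, Q=16μC, V=8.00V), C5(1μF, Q=19μC, V=19.00V)
Op 1: CLOSE 1-2: Q_total=21.00, C_total=10.00, V=2.10; Q1=10.50, Q2=10.50; dissipated=14.450
Op 2: CLOSE 3-1: Q_total=18.50, C_total=7.00, V=2.64; Q3=5.29, Q1=13.21; dissipated=2.579
Op 3: CLOSE 5-3: Q_total=24.29, C_total=3.00, V=8.10; Q5=8.10, Q3=16.19; dissipated=89.185
Total dissipated: 106.214 μJ

Answer: 106.21 μJ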